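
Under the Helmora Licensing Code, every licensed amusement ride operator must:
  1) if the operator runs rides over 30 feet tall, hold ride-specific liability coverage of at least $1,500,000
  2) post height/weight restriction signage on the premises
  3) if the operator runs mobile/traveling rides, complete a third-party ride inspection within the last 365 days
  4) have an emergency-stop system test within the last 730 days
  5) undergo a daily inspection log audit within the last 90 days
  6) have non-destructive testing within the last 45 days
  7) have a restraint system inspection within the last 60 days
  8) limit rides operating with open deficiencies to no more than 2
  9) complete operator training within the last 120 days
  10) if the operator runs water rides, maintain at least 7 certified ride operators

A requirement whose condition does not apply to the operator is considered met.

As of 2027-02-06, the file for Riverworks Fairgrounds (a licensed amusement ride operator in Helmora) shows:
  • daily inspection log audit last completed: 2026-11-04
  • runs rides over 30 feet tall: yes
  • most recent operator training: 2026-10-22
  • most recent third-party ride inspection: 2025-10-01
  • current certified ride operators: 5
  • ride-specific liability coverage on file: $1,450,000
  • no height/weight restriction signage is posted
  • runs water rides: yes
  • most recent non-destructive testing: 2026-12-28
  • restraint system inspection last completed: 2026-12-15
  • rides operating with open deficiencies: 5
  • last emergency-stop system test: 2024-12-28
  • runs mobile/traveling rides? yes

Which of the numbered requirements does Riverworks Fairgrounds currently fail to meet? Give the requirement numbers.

1, 2, 3, 4, 5, 8, 10

1. condition 'runs rides over 30 feet tall' holds; ride-specific liability coverage $1,450,000 < $1,500,000 → not met
2. height/weight restriction signage absent → not met
3. condition 'runs mobile/traveling rides' holds; third-party ride inspection 493 days ago vs limit 365 → not met
4. emergency-stop system test 770 days ago vs limit 730 → not met
5. daily inspection log audit 94 days ago vs limit 90 → not met
6. non-destructive testing 40 days ago vs limit 45 → met
7. restraint system inspection 53 days ago vs limit 60 → met
8. rides operating with open deficiencies 5 > 2 → not met
9. operator training 107 days ago vs limit 120 → met
10. condition 'runs water rides' holds; certified ride operators 5 < 7 → not met
Not met: 1, 2, 3, 4, 5, 8, 10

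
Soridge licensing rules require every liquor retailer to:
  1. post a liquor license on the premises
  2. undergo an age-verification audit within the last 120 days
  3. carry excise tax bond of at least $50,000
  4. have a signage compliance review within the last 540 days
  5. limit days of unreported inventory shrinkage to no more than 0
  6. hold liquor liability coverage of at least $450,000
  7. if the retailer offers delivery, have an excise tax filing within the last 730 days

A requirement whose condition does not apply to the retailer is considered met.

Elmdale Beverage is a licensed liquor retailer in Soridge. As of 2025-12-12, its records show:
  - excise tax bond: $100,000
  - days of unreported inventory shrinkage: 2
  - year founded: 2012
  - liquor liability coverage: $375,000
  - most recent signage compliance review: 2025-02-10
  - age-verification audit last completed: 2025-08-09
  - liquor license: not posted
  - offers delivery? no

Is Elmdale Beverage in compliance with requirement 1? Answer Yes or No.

1. liquor license absent → not met

No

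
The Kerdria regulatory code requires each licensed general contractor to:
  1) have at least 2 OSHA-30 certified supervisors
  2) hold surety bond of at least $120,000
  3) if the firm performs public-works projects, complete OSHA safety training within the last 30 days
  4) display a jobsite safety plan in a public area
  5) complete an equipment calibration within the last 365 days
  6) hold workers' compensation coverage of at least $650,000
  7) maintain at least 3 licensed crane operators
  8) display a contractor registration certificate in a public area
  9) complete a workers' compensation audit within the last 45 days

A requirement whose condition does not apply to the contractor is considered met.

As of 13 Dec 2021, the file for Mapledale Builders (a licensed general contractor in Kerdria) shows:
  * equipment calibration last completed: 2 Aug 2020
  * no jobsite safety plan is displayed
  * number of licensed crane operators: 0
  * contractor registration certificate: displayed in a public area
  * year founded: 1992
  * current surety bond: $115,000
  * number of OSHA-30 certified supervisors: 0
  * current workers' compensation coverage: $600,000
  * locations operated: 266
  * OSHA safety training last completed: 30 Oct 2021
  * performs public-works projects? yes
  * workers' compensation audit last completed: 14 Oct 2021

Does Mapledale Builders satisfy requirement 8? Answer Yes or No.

8. contractor registration certificate present → met

Yes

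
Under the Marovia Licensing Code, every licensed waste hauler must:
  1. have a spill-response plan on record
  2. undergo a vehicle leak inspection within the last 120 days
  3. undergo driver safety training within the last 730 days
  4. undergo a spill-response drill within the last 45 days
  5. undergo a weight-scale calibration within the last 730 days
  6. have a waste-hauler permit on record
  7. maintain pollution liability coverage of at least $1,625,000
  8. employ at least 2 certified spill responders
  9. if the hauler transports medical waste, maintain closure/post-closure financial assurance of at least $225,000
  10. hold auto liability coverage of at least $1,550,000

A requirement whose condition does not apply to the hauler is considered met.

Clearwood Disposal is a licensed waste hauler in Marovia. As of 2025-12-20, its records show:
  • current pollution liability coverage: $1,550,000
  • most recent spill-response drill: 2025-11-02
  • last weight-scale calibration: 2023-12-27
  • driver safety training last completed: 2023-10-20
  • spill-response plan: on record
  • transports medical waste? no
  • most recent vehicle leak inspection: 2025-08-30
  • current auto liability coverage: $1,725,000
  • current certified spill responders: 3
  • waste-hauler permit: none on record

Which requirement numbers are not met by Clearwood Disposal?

1. spill-response plan present → met
2. vehicle leak inspection 112 days ago vs limit 120 → met
3. driver safety training 792 days ago vs limit 730 → not met
4. spill-response drill 48 days ago vs limit 45 → not met
5. weight-scale calibration 724 days ago vs limit 730 → met
6. waste-hauler permit absent → not met
7. pollution liability coverage $1,550,000 < $1,625,000 → not met
8. certified spill responders 3 ≥ 2 → met
9. condition 'transports medical waste' does not hold → requirement n/a → met
10. auto liability coverage $1,725,000 ≥ $1,550,000 → met
Not met: 3, 4, 6, 7

3, 4, 6, 7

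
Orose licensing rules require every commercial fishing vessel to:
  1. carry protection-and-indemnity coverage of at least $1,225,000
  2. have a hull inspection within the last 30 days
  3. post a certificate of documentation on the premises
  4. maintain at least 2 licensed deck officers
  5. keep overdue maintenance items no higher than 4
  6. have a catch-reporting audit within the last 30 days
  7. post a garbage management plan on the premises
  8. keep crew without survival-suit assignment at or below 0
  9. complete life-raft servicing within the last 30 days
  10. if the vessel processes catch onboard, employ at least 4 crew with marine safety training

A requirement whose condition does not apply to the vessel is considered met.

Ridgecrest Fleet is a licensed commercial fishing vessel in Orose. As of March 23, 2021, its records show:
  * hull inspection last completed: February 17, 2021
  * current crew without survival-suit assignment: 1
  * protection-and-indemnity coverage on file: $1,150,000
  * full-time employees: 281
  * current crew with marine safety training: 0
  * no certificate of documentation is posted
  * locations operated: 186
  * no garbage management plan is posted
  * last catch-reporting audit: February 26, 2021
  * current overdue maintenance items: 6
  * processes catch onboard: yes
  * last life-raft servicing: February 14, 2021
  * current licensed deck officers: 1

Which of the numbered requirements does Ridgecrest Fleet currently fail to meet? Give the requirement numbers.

1. protection-and-indemnity coverage $1,150,000 < $1,225,000 → not met
2. hull inspection 34 days ago vs limit 30 → not met
3. certificate of documentation absent → not met
4. licensed deck officers 1 < 2 → not met
5. overdue maintenance items 6 > 4 → not met
6. catch-reporting audit 25 days ago vs limit 30 → met
7. garbage management plan absent → not met
8. crew without survival-suit assignment 1 > 0 → not met
9. life-raft servicing 37 days ago vs limit 30 → not met
10. condition 'processes catch onboard' holds; crew with marine safety training 0 < 4 → not met
Not met: 1, 2, 3, 4, 5, 7, 8, 9, 10

1, 2, 3, 4, 5, 7, 8, 9, 10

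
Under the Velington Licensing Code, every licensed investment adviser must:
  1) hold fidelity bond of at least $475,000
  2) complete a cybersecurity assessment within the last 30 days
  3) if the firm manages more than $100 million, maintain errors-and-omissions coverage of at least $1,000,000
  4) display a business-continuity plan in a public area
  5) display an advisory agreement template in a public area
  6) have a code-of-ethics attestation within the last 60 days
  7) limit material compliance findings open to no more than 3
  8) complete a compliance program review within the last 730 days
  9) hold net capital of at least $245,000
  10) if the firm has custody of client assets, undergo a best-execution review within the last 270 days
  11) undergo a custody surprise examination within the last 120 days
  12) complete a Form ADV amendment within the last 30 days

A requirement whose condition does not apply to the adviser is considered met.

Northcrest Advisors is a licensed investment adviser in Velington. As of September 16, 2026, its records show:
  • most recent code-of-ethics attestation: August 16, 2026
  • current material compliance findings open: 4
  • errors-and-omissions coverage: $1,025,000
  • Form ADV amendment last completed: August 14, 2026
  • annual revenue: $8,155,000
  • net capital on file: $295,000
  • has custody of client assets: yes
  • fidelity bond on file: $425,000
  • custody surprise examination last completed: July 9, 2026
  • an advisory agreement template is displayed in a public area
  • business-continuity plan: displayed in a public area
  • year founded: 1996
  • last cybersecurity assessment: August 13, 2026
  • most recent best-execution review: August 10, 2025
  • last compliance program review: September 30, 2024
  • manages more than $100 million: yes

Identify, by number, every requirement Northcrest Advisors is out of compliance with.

1. fidelity bond $425,000 < $475,000 → not met
2. cybersecurity assessment 34 days ago vs limit 30 → not met
3. condition 'manages more than $100 million' holds; errors-and-omissions coverage $1,025,000 ≥ $1,000,000 → met
4. business-continuity plan present → met
5. advisory agreement template present → met
6. code-of-ethics attestation 31 days ago vs limit 60 → met
7. material compliance findings open 4 > 3 → not met
8. compliance program review 716 days ago vs limit 730 → met
9. net capital $295,000 ≥ $245,000 → met
10. condition 'has custody of client assets' holds; best-execution review 402 days ago vs limit 270 → not met
11. custody surprise examination 69 days ago vs limit 120 → met
12. Form ADV amendment 33 days ago vs limit 30 → not met
Not met: 1, 2, 7, 10, 12

1, 2, 7, 10, 12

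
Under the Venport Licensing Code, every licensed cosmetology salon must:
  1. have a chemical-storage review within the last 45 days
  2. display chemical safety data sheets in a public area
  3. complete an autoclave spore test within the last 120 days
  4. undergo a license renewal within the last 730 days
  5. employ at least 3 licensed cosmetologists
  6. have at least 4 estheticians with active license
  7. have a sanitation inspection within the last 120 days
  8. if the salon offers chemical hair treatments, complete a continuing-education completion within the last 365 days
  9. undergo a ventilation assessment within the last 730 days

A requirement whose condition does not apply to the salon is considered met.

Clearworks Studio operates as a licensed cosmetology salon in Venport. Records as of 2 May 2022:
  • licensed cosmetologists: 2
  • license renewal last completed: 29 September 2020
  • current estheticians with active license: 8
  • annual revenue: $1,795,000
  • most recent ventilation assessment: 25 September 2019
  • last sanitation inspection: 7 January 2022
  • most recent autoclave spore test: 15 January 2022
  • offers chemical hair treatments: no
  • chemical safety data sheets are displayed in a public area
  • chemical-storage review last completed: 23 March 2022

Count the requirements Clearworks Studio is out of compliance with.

2

1. chemical-storage review 40 days ago vs limit 45 → met
2. chemical safety data sheets present → met
3. autoclave spore test 107 days ago vs limit 120 → met
4. license renewal 580 days ago vs limit 730 → met
5. licensed cosmetologists 2 < 3 → not met
6. estheticians with active license 8 ≥ 4 → met
7. sanitation inspection 115 days ago vs limit 120 → met
8. condition 'offers chemical hair treatments' does not hold → requirement n/a → met
9. ventilation assessment 950 days ago vs limit 730 → not met
Not met: 2 of 9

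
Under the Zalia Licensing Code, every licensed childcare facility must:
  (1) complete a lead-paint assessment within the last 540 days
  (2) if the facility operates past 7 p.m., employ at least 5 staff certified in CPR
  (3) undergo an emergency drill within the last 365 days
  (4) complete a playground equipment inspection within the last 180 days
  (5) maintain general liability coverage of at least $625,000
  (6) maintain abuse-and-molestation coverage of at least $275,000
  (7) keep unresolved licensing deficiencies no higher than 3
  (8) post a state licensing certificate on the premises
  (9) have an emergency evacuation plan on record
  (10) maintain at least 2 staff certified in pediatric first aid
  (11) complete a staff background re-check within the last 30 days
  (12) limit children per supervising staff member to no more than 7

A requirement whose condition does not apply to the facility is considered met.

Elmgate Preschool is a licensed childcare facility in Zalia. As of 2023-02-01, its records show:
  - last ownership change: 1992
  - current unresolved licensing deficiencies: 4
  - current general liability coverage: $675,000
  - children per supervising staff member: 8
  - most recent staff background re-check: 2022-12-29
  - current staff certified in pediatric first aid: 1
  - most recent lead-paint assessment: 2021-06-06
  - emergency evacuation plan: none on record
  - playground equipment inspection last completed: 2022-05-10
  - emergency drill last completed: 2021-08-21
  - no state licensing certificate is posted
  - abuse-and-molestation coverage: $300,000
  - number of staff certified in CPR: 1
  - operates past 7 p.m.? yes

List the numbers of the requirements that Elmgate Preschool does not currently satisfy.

1. lead-paint assessment 605 days ago vs limit 540 → not met
2. condition 'operates past 7 p.m.' holds; staff certified in CPR 1 < 5 → not met
3. emergency drill 529 days ago vs limit 365 → not met
4. playground equipment inspection 267 days ago vs limit 180 → not met
5. general liability coverage $675,000 ≥ $625,000 → met
6. abuse-and-molestation coverage $300,000 ≥ $275,000 → met
7. unresolved licensing deficiencies 4 > 3 → not met
8. state licensing certificate absent → not met
9. emergency evacuation plan absent → not met
10. staff certified in pediatric first aid 1 < 2 → not met
11. staff background re-check 34 days ago vs limit 30 → not met
12. children per supervising staff member 8 > 7 → not met
Not met: 1, 2, 3, 4, 7, 8, 9, 10, 11, 12

1, 2, 3, 4, 7, 8, 9, 10, 11, 12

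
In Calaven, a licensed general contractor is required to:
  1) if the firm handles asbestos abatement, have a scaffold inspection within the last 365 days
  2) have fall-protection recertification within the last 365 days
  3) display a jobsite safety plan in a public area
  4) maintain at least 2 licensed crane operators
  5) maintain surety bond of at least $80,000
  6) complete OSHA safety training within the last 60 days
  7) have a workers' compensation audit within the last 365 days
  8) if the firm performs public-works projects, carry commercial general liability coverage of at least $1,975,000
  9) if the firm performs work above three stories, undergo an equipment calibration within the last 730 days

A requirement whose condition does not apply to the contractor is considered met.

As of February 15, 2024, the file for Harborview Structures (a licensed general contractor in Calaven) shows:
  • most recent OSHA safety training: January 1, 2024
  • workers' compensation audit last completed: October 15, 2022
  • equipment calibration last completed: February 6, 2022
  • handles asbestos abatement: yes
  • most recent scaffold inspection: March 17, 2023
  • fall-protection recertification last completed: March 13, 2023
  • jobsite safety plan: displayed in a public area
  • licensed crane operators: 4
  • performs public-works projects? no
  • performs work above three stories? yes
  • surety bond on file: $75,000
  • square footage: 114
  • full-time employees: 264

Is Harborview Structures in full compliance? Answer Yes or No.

1. condition 'handles asbestos abatement' holds; scaffold inspection 335 days ago vs limit 365 → met
2. fall-protection recertification 339 days ago vs limit 365 → met
3. jobsite safety plan present → met
4. licensed crane operators 4 ≥ 2 → met
5. surety bond $75,000 < $80,000 → not met
6. OSHA safety training 45 days ago vs limit 60 → met
7. workers' compensation audit 488 days ago vs limit 365 → not met
8. condition 'performs public-works projects' does not hold → requirement n/a → met
9. condition 'performs work above three stories' holds; equipment calibration 739 days ago vs limit 730 → not met
Not met: 5, 7, 9

No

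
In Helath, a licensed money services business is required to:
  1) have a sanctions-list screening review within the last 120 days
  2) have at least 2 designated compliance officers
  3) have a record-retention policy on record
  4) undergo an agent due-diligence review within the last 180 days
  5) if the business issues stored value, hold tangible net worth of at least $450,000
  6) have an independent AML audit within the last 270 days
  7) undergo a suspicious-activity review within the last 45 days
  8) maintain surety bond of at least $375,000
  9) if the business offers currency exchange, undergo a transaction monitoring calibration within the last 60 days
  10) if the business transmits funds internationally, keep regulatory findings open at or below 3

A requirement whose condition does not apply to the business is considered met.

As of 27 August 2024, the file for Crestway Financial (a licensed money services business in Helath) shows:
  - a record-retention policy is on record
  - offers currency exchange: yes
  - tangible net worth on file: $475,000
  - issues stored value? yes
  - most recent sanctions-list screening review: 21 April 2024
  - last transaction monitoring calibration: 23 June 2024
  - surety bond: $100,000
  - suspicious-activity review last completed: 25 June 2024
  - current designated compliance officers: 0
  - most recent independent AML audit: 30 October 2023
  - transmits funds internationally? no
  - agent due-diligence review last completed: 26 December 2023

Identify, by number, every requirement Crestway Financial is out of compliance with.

1, 2, 4, 6, 7, 8, 9

1. sanctions-list screening review 128 days ago vs limit 120 → not met
2. designated compliance officers 0 < 2 → not met
3. record-retention policy present → met
4. agent due-diligence review 245 days ago vs limit 180 → not met
5. condition 'issues stored value' holds; tangible net worth $475,000 ≥ $450,000 → met
6. independent AML audit 302 days ago vs limit 270 → not met
7. suspicious-activity review 63 days ago vs limit 45 → not met
8. surety bond $100,000 < $375,000 → not met
9. condition 'offers currency exchange' holds; transaction monitoring calibration 65 days ago vs limit 60 → not met
10. condition 'transmits funds internationally' does not hold → requirement n/a → met
Not met: 1, 2, 4, 6, 7, 8, 9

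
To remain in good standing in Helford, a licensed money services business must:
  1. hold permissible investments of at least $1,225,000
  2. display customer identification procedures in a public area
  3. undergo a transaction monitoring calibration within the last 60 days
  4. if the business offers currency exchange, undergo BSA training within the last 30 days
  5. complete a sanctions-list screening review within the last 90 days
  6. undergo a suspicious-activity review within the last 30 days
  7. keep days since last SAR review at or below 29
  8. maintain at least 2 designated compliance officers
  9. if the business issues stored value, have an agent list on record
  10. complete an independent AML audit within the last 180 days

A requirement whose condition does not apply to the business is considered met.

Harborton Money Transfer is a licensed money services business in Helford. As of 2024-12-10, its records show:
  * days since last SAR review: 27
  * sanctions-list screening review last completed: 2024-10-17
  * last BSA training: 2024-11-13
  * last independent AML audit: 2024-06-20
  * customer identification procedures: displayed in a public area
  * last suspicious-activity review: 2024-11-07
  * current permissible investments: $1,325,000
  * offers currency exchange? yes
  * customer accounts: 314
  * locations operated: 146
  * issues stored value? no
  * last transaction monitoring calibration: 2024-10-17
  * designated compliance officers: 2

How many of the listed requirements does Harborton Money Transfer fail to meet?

1

1. permissible investments $1,325,000 ≥ $1,225,000 → met
2. customer identification procedures present → met
3. transaction monitoring calibration 54 days ago vs limit 60 → met
4. condition 'offers currency exchange' holds; BSA training 27 days ago vs limit 30 → met
5. sanctions-list screening review 54 days ago vs limit 90 → met
6. suspicious-activity review 33 days ago vs limit 30 → not met
7. days since last SAR review 27 ≤ 29 → met
8. designated compliance officers 2 ≥ 2 → met
9. condition 'issues stored value' does not hold → requirement n/a → met
10. independent AML audit 173 days ago vs limit 180 → met
Not met: 1 of 10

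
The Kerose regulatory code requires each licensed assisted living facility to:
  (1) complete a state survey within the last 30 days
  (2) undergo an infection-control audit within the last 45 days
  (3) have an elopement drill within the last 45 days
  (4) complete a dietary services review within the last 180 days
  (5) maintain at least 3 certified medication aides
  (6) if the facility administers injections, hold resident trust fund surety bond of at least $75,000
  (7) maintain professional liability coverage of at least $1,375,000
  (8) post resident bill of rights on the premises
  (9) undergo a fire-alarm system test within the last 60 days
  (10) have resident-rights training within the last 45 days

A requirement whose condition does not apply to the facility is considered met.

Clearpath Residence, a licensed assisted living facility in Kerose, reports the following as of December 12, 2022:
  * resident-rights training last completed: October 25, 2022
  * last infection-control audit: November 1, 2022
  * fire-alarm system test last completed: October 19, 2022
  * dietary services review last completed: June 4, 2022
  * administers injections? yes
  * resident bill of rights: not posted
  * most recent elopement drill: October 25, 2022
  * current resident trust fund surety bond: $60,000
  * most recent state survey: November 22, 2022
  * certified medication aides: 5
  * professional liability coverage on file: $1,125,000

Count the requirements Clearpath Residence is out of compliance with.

1. state survey 20 days ago vs limit 30 → met
2. infection-control audit 41 days ago vs limit 45 → met
3. elopement drill 48 days ago vs limit 45 → not met
4. dietary services review 191 days ago vs limit 180 → not met
5. certified medication aides 5 ≥ 3 → met
6. condition 'administers injections' holds; resident trust fund surety bond $60,000 < $75,000 → not met
7. professional liability coverage $1,125,000 < $1,375,000 → not met
8. resident bill of rights absent → not met
9. fire-alarm system test 54 days ago vs limit 60 → met
10. resident-rights training 48 days ago vs limit 45 → not met
Not met: 6 of 10

6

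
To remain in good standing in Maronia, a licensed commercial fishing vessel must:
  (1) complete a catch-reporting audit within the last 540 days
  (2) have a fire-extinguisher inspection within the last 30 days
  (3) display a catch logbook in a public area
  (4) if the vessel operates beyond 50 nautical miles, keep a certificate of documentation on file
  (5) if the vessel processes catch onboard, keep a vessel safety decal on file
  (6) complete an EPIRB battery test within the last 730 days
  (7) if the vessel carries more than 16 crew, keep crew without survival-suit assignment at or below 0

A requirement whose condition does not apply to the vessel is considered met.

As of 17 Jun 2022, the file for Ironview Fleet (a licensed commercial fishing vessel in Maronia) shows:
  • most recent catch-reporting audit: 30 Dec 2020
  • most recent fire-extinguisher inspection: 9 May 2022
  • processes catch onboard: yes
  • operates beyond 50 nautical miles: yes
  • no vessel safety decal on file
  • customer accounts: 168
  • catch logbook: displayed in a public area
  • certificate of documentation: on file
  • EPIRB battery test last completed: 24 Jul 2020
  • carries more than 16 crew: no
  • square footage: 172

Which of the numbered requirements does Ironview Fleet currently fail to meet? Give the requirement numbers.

1. catch-reporting audit 534 days ago vs limit 540 → met
2. fire-extinguisher inspection 39 days ago vs limit 30 → not met
3. catch logbook present → met
4. condition 'operates beyond 50 nautical miles' holds; certificate of documentation present → met
5. condition 'processes catch onboard' holds; vessel safety decal absent → not met
6. EPIRB battery test 693 days ago vs limit 730 → met
7. condition 'carries more than 16 crew' does not hold → requirement n/a → met
Not met: 2, 5

2, 5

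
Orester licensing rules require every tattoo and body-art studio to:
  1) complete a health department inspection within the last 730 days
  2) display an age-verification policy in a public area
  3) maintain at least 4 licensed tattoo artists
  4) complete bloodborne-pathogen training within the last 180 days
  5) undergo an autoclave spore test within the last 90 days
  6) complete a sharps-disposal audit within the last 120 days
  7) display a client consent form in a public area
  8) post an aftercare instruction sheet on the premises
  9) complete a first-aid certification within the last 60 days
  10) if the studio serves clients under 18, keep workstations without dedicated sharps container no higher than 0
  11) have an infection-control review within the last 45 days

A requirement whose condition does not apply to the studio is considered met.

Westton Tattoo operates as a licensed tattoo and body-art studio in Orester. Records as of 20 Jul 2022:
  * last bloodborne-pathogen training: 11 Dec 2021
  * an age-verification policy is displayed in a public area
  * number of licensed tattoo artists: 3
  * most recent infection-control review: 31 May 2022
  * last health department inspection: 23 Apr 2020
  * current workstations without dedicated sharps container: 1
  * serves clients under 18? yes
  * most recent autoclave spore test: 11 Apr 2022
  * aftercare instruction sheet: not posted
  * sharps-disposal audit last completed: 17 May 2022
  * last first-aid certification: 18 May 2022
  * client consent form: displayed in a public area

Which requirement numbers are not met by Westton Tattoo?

1. health department inspection 818 days ago vs limit 730 → not met
2. age-verification policy present → met
3. licensed tattoo artists 3 < 4 → not met
4. bloodborne-pathogen training 221 days ago vs limit 180 → not met
5. autoclave spore test 100 days ago vs limit 90 → not met
6. sharps-disposal audit 64 days ago vs limit 120 → met
7. client consent form present → met
8. aftercare instruction sheet absent → not met
9. first-aid certification 63 days ago vs limit 60 → not met
10. condition 'serves clients under 18' holds; workstations without dedicated sharps container 1 > 0 → not met
11. infection-control review 50 days ago vs limit 45 → not met
Not met: 1, 3, 4, 5, 8, 9, 10, 11

1, 3, 4, 5, 8, 9, 10, 11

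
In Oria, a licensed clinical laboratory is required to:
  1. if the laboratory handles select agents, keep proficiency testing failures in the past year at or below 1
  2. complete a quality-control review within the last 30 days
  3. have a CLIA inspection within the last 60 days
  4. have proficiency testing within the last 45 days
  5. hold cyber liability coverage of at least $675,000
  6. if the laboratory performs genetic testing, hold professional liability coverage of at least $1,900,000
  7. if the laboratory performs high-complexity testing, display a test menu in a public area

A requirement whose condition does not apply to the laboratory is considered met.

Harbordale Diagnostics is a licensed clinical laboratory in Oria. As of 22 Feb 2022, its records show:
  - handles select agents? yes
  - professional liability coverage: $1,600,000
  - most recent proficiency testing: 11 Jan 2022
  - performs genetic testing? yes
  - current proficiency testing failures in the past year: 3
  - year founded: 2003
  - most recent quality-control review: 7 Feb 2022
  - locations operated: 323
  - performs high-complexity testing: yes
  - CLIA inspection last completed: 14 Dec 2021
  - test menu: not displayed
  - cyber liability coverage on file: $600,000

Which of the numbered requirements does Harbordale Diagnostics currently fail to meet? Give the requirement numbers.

1, 3, 5, 6, 7

1. condition 'handles select agents' holds; proficiency testing failures in the past year 3 > 1 → not met
2. quality-control review 15 days ago vs limit 30 → met
3. CLIA inspection 70 days ago vs limit 60 → not met
4. proficiency testing 42 days ago vs limit 45 → met
5. cyber liability coverage $600,000 < $675,000 → not met
6. condition 'performs genetic testing' holds; professional liability coverage $1,600,000 < $1,900,000 → not met
7. condition 'performs high-complexity testing' holds; test menu absent → not met
Not met: 1, 3, 5, 6, 7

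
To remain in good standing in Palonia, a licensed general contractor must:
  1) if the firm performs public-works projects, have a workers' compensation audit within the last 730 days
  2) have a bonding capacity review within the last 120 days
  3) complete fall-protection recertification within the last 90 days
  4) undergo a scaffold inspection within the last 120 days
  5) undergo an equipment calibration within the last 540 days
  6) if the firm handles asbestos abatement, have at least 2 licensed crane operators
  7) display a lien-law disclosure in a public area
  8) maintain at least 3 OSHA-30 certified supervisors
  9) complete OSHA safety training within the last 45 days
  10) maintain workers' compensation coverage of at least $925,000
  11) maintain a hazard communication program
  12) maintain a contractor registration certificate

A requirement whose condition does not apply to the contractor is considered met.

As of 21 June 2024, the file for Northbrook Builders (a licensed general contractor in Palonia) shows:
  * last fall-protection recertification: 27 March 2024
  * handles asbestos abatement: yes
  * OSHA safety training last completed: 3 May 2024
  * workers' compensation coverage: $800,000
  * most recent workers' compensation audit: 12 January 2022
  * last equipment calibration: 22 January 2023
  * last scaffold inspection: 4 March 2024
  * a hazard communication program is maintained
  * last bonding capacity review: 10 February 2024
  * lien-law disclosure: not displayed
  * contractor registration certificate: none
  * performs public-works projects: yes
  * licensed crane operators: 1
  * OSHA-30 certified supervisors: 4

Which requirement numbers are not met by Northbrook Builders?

1. condition 'performs public-works projects' holds; workers' compensation audit 891 days ago vs limit 730 → not met
2. bonding capacity review 132 days ago vs limit 120 → not met
3. fall-protection recertification 86 days ago vs limit 90 → met
4. scaffold inspection 109 days ago vs limit 120 → met
5. equipment calibration 516 days ago vs limit 540 → met
6. condition 'handles asbestos abatement' holds; licensed crane operators 1 < 2 → not met
7. lien-law disclosure absent → not met
8. OSHA-30 certified supervisors 4 ≥ 3 → met
9. OSHA safety training 49 days ago vs limit 45 → not met
10. workers' compensation coverage $800,000 < $925,000 → not met
11. hazard communication program present → met
12. contractor registration certificate absent → not met
Not met: 1, 2, 6, 7, 9, 10, 12

1, 2, 6, 7, 9, 10, 12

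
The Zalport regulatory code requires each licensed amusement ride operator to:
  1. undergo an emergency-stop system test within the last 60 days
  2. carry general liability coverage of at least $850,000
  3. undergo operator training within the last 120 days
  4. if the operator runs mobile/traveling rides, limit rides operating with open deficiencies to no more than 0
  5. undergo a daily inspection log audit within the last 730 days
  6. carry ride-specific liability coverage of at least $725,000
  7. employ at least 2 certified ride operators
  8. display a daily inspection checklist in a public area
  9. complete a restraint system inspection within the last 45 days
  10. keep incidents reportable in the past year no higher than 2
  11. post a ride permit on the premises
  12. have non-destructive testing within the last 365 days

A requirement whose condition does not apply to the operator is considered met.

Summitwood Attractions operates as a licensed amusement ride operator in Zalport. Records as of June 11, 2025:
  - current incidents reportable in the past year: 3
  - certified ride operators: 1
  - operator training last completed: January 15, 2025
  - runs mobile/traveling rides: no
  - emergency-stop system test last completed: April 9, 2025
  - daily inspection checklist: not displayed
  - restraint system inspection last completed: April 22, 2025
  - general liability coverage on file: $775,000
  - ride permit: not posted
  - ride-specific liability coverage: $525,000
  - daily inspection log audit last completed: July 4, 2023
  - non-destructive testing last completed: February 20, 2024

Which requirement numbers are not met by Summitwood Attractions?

1. emergency-stop system test 63 days ago vs limit 60 → not met
2. general liability coverage $775,000 < $850,000 → not met
3. operator training 147 days ago vs limit 120 → not met
4. condition 'runs mobile/traveling rides' does not hold → requirement n/a → met
5. daily inspection log audit 708 days ago vs limit 730 → met
6. ride-specific liability coverage $525,000 < $725,000 → not met
7. certified ride operators 1 < 2 → not met
8. daily inspection checklist absent → not met
9. restraint system inspection 50 days ago vs limit 45 → not met
10. incidents reportable in the past year 3 > 2 → not met
11. ride permit absent → not met
12. non-destructive testing 477 days ago vs limit 365 → not met
Not met: 1, 2, 3, 6, 7, 8, 9, 10, 11, 12

1, 2, 3, 6, 7, 8, 9, 10, 11, 12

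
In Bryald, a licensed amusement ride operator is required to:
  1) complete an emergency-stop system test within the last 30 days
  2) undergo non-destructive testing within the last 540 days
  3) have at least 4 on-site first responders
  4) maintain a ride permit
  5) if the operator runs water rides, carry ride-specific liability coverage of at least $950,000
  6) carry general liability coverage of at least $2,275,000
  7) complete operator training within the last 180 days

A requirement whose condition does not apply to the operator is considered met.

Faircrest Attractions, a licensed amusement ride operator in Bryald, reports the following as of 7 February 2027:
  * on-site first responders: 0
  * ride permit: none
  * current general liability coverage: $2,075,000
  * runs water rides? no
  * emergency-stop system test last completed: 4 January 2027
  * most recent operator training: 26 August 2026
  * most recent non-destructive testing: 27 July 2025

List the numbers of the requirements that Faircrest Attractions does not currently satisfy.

1. emergency-stop system test 34 days ago vs limit 30 → not met
2. non-destructive testing 560 days ago vs limit 540 → not met
3. on-site first responders 0 < 4 → not met
4. ride permit absent → not met
5. condition 'runs water rides' does not hold → requirement n/a → met
6. general liability coverage $2,075,000 < $2,275,000 → not met
7. operator training 165 days ago vs limit 180 → met
Not met: 1, 2, 3, 4, 6

1, 2, 3, 4, 6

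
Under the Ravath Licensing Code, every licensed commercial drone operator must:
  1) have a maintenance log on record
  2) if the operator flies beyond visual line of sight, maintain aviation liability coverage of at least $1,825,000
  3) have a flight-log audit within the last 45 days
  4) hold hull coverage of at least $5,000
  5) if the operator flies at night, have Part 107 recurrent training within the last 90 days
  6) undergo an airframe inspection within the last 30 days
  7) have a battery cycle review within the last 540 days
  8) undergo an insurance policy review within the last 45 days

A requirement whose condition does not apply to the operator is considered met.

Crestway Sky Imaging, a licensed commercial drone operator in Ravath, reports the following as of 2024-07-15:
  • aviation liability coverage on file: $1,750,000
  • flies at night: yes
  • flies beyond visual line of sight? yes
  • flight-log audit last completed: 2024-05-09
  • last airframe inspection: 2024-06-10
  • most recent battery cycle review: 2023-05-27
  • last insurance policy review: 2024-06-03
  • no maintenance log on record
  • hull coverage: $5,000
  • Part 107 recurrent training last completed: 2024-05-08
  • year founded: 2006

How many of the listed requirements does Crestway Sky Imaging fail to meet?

4

1. maintenance log absent → not met
2. condition 'flies beyond visual line of sight' holds; aviation liability coverage $1,750,000 < $1,825,000 → not met
3. flight-log audit 67 days ago vs limit 45 → not met
4. hull coverage $5,000 ≥ $5,000 → met
5. condition 'flies at night' holds; Part 107 recurrent training 68 days ago vs limit 90 → met
6. airframe inspection 35 days ago vs limit 30 → not met
7. battery cycle review 415 days ago vs limit 540 → met
8. insurance policy review 42 days ago vs limit 45 → met
Not met: 4 of 8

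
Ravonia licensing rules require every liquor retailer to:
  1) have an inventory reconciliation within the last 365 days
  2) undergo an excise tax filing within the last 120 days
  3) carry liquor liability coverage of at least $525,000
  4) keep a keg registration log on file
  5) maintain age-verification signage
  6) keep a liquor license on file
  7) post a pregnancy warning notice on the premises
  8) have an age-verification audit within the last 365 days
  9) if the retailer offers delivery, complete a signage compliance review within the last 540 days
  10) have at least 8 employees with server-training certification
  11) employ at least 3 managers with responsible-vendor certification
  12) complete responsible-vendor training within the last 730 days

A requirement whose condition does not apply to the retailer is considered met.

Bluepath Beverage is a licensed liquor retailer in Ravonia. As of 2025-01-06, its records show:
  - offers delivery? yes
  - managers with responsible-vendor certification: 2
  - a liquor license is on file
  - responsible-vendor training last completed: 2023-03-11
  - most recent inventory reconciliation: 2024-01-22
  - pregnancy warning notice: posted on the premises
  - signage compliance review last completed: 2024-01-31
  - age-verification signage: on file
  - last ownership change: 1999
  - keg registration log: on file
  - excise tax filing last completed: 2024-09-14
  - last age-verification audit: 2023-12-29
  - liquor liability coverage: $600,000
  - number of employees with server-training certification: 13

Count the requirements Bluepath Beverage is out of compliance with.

2

1. inventory reconciliation 350 days ago vs limit 365 → met
2. excise tax filing 114 days ago vs limit 120 → met
3. liquor liability coverage $600,000 ≥ $525,000 → met
4. keg registration log present → met
5. age-verification signage present → met
6. liquor license present → met
7. pregnancy warning notice present → met
8. age-verification audit 374 days ago vs limit 365 → not met
9. condition 'offers delivery' holds; signage compliance review 341 days ago vs limit 540 → met
10. employees with server-training certification 13 ≥ 8 → met
11. managers with responsible-vendor certification 2 < 3 → not met
12. responsible-vendor training 667 days ago vs limit 730 → met
Not met: 2 of 12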